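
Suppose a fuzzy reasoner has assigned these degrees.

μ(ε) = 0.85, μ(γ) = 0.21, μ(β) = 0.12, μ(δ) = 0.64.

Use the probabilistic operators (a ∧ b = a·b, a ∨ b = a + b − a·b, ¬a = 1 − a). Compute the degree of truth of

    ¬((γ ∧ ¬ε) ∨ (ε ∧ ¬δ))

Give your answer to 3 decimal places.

¬ε = 1 − 0.8500 = 0.1500
γ ∧ ¬ε = a·b on (0.2100, 0.1500) = 0.0315
¬δ = 1 − 0.6400 = 0.3600
ε ∧ ¬δ = a·b on (0.8500, 0.3600) = 0.3060
(γ ∧ ¬ε) ∨ (ε ∧ ¬δ) = a + b − a·b on (0.0315, 0.3060) = 0.3279
¬((γ ∧ ¬ε) ∨ (ε ∧ ¬δ)) = 1 − 0.3279 = 0.6721

0.672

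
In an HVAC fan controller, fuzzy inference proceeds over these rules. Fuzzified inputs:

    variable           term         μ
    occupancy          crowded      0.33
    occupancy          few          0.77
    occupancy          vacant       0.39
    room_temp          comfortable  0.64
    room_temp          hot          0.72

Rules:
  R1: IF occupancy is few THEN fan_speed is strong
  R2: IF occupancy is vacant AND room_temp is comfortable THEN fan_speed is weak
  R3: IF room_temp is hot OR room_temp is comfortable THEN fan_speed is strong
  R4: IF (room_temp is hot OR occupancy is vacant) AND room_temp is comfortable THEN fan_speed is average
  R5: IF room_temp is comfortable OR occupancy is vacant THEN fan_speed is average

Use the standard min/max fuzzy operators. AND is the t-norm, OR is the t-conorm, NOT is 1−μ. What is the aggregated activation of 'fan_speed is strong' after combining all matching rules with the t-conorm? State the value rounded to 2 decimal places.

0.77

R1: few=0.77 → w = 0.77
R2: vacant=0.39, comfortable=0.64; AND[min(a, b)] → w = 0.39
R3: hot=0.72, comfortable=0.64; OR[max(a, b)] → w = 0.72
R4: (hot=0.72 OR vacant=0.39) = 0.72; AND[min(a, b)] with comfortable=0.64 → w = 0.64
R5: comfortable=0.64, vacant=0.39; OR[max(a, b)] → w = 0.64
Rules with consequent 'strong': {R1, R3} → strengths 0.77, 0.72
Aggregate via t-conorm [max(a, b)]: 0.77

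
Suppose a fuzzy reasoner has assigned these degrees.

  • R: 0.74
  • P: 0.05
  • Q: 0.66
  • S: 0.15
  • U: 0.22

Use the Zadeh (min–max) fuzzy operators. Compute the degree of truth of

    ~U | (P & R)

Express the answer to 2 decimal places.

0.78

~U = 1 − 0.22 = 0.78
P & R = min(a, b) on (0.05, 0.74) = 0.05
~U | (P & R) = max(a, b) on (0.78, 0.05) = 0.78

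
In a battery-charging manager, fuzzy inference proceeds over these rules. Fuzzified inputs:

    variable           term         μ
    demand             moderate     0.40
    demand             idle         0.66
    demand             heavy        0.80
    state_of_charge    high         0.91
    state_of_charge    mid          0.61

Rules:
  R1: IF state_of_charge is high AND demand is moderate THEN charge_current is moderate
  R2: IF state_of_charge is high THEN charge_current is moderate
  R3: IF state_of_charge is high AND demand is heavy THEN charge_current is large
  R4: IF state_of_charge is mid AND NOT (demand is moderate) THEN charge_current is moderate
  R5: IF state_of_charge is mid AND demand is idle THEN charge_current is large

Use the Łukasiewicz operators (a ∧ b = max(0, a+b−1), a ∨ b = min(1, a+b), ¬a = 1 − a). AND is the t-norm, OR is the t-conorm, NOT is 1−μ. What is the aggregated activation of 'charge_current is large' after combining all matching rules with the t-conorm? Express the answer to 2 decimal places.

R1: high=0.91, moderate=0.40; AND[max(0, a+b−1)] → w = 0.31
R2: high=0.91 → w = 0.91
R3: high=0.91, heavy=0.80; AND[max(0, a+b−1)] → w = 0.71
R4: mid=0.61, ¬moderate=1−0.40=0.60; AND[max(0, a+b−1)] → w = 0.21
R5: mid=0.61, idle=0.66; AND[max(0, a+b−1)] → w = 0.27
Rules with consequent 'large': {R3, R5} → strengths 0.71, 0.27
Aggregate via t-conorm [min(1, a+b)]: 0.98

0.98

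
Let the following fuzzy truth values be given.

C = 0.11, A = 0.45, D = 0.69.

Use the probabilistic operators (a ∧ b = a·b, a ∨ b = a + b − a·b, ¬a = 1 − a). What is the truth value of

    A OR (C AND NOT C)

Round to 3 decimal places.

0.504

NOT C = 1 − 0.1100 = 0.8900
C AND NOT C = a·b on (0.1100, 0.8900) = 0.0979
A OR (C AND NOT C) = a + b − a·b on (0.4500, 0.0979) = 0.5038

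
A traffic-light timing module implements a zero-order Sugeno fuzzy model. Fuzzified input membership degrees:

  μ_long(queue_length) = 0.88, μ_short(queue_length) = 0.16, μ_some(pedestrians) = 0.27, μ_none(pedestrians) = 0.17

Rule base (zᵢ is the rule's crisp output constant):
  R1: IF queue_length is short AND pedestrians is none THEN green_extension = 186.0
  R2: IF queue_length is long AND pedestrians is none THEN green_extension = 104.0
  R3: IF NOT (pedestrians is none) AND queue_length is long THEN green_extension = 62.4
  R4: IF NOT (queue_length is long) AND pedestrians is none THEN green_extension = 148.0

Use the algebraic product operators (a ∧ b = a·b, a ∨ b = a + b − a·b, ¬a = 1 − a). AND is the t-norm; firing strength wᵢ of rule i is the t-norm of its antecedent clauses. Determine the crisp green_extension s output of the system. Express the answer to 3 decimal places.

74.616

R1 (z=186.0): short=0.16, none=0.17; AND[a·b] → w = 0.0272
R2 (z=104.0): long=0.88, none=0.17; AND[a·b] → w = 0.1496
R3 (z=62.4): ¬none=1−0.17=0.83, long=0.88; AND[a·b] → w = 0.7304
R4 (z=148.0): ¬long=1−0.88=0.12, none=0.17; AND[a·b] → w = 0.0204
Weighted average = (0.0272·186.0 + 0.1496·104.0 + 0.7304·62.4 + 0.0204·148.0) / (0.0272 + 0.1496 + 0.7304 + 0.0204)
  = 69.2138 / 0.9276 = 74.616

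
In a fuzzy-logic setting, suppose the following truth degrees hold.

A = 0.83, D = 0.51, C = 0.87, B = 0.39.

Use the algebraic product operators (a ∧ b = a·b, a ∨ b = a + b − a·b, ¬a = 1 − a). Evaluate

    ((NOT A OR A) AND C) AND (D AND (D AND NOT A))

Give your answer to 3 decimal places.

NOT A = 1 − 0.8300 = 0.1700
NOT A OR A = a + b − a·b on (0.1700, 0.8300) = 0.8589
(NOT A OR A) AND C = a·b on (0.8589, 0.8700) = 0.7472
NOT A = 1 − 0.8300 = 0.1700
D AND NOT A = a·b on (0.5100, 0.1700) = 0.0867
D AND (D AND NOT A) = a·b on (0.5100, 0.0867) = 0.0442
((NOT A OR A) AND C) AND (D AND (D AND NOT A)) = a·b on (0.7472, 0.0442) = 0.0330

0.033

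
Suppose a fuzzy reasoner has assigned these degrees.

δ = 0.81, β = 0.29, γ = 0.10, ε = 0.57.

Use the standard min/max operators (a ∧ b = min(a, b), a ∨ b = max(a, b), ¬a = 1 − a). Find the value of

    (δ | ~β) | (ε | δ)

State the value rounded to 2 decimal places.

0.81

~β = 1 − 0.29 = 0.71
δ | ~β = max(a, b) on (0.81, 0.71) = 0.81
ε | δ = max(a, b) on (0.57, 0.81) = 0.81
(δ | ~β) | (ε | δ) = max(a, b) on (0.81, 0.81) = 0.81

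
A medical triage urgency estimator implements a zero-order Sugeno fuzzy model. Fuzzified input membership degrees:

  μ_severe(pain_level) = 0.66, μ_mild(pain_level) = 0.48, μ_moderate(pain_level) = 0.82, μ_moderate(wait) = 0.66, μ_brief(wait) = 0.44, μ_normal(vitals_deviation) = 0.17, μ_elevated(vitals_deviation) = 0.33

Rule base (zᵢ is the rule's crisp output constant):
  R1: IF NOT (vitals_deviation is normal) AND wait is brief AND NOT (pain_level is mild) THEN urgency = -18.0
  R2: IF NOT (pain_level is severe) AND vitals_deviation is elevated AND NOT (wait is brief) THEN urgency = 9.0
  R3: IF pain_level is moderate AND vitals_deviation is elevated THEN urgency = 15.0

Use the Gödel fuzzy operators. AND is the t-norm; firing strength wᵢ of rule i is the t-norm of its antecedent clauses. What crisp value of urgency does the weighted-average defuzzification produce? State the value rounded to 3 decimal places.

0.000

R1 (z=-18.0): ¬normal=1−0.17=0.83, brief=0.44, ¬mild=1−0.48=0.52; AND[min(a, b)] → w = 0.44
R2 (z=9.0): ¬severe=1−0.66=0.34, elevated=0.33, ¬brief=1−0.44=0.56; AND[min(a, b)] → w = 0.33
R3 (z=15.0): moderate=0.82, elevated=0.33; AND[min(a, b)] → w = 0.33
Weighted average = (0.44·-18.0 + 0.33·9.0 + 0.33·15.0) / (0.44 + 0.33 + 0.33)
  = 0.0000 / 1.1000 = 0.000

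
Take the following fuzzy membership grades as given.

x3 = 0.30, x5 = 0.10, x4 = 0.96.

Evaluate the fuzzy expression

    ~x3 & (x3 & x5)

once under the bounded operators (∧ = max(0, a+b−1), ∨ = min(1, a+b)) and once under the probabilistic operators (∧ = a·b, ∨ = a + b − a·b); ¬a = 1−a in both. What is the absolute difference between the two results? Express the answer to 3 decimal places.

0.021

Under bounded:
  ~x3 = 1 − 0.30 = 0.70
  x3 & x5 = max(0, a+b−1) on (0.30, 0.10) = 0.00
  ~x3 & (x3 & x5) = max(0, a+b−1) on (0.70, 0.00) = 0.00
  → value = 0.0000
Under probabilistic:
  ~x3 = 1 − 0.3000 = 0.7000
  x3 & x5 = a·b on (0.3000, 0.1000) = 0.0300
  ~x3 & (x3 & x5) = a·b on (0.7000, 0.0300) = 0.0210
  → value = 0.0210
|0.0000 − 0.0210| = 0.021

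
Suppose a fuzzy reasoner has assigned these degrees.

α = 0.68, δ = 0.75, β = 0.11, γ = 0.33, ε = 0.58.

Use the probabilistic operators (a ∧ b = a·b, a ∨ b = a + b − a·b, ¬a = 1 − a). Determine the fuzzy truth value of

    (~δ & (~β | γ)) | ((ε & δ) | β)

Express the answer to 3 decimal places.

0.614

~δ = 1 − 0.7500 = 0.2500
~β = 1 − 0.1100 = 0.8900
~β | γ = a + b − a·b on (0.8900, 0.3300) = 0.9263
~δ & (~β | γ) = a·b on (0.2500, 0.9263) = 0.2316
ε & δ = a·b on (0.5800, 0.7500) = 0.4350
(ε & δ) | β = a + b − a·b on (0.4350, 0.1100) = 0.4971
(~δ & (~β | γ)) | ((ε & δ) | β) = a + b − a·b on (0.2316, 0.4971) = 0.6136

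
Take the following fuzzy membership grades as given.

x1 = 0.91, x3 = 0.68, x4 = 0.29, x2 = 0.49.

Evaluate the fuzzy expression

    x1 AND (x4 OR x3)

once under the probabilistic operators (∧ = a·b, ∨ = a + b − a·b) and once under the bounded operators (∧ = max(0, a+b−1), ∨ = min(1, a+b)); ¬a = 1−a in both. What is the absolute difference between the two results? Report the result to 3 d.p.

Under probabilistic:
  x4 OR x3 = a + b − a·b on (0.2900, 0.6800) = 0.7728
  x1 AND (x4 OR x3) = a·b on (0.9100, 0.7728) = 0.7032
  → value = 0.7032
Under bounded:
  x4 OR x3 = min(1, a+b) on (0.29, 0.68) = 0.97
  x1 AND (x4 OR x3) = max(0, a+b−1) on (0.91, 0.97) = 0.88
  → value = 0.8800
|0.7032 − 0.8800| = 0.177

0.177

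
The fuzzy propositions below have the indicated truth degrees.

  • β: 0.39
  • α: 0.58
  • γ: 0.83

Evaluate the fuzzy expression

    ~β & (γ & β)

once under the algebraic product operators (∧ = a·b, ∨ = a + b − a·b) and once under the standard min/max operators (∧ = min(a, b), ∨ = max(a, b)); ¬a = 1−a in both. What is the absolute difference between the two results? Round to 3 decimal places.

Under algebraic product:
  ~β = 1 − 0.3900 = 0.6100
  γ & β = a·b on (0.8300, 0.3900) = 0.3237
  ~β & (γ & β) = a·b on (0.6100, 0.3237) = 0.1975
  → value = 0.1975
Under standard min/max:
  ~β = 1 − 0.39 = 0.61
  γ & β = min(a, b) on (0.83, 0.39) = 0.39
  ~β & (γ & β) = min(a, b) on (0.61, 0.39) = 0.39
  → value = 0.3900
|0.1975 − 0.3900| = 0.193

0.193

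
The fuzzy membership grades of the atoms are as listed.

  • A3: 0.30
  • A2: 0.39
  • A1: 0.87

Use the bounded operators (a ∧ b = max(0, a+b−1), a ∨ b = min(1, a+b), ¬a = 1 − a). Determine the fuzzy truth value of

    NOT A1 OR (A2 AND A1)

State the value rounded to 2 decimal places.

NOT A1 = 1 − 0.87 = 0.13
A2 AND A1 = max(0, a+b−1) on (0.39, 0.87) = 0.26
NOT A1 OR (A2 AND A1) = min(1, a+b) on (0.13, 0.26) = 0.39

0.39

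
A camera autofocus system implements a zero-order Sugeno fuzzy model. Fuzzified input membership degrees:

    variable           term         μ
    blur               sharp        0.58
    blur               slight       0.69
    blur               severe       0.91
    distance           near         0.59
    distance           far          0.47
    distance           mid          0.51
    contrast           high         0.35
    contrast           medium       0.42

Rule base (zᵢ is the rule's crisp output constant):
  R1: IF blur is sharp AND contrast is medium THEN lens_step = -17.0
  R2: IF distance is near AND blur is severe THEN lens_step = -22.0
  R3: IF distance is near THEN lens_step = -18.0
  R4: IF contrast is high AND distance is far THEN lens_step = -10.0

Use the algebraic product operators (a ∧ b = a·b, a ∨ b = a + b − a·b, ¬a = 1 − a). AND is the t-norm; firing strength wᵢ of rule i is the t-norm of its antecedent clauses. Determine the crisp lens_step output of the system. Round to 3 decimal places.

R1 (z=-17.0): sharp=0.58, medium=0.42; AND[a·b] → w = 0.2436
R2 (z=-22.0): near=0.59, severe=0.91; AND[a·b] → w = 0.5369
R3 (z=-18.0): near=0.59 → w = 0.5900
R4 (z=-10.0): high=0.35, far=0.47; AND[a·b] → w = 0.1645
Weighted average = (0.2436·-17.0 + 0.5369·-22.0 + 0.5900·-18.0 + 0.1645·-10.0) / (0.2436 + 0.5369 + 0.5900 + 0.1645)
  = -28.2180 / 1.5350 = -18.383

-18.383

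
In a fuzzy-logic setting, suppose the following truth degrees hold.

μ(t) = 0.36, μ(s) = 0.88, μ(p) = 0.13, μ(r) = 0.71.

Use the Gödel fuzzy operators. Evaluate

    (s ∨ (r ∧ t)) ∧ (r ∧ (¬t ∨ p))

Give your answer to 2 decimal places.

0.64

r ∧ t = min(a, b) on (0.71, 0.36) = 0.36
s ∨ (r ∧ t) = max(a, b) on (0.88, 0.36) = 0.88
¬t = 1 − 0.36 = 0.64
¬t ∨ p = max(a, b) on (0.64, 0.13) = 0.64
r ∧ (¬t ∨ p) = min(a, b) on (0.71, 0.64) = 0.64
(s ∨ (r ∧ t)) ∧ (r ∧ (¬t ∨ p)) = min(a, b) on (0.88, 0.64) = 0.64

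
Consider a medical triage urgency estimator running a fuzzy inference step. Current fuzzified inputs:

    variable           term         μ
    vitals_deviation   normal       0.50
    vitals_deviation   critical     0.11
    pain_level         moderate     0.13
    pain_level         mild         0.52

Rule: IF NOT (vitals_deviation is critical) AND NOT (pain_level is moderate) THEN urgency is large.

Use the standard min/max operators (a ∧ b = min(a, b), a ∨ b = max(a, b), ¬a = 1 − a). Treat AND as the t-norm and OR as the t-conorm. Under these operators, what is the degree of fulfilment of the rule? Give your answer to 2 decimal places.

firing strength: ¬critical=1−0.11=0.89, ¬moderate=1−0.13=0.87; AND[min(a, b)] → w = 0.87

0.87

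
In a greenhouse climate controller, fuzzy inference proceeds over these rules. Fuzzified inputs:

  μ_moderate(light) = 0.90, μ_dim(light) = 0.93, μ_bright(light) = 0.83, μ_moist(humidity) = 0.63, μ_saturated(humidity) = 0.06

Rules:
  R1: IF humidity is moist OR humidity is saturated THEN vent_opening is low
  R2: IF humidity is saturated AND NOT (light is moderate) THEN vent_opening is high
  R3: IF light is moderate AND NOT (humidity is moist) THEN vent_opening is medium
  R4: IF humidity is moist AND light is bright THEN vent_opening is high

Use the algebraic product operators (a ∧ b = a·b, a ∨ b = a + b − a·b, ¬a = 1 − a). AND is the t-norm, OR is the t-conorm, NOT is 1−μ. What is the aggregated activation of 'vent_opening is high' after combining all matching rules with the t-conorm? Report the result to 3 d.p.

R1: moist=0.63, saturated=0.06; OR[a + b − a·b] → w = 0.6522
R2: saturated=0.06, ¬moderate=1−0.90=0.10; AND[a·b] → w = 0.0060
R3: moderate=0.90, ¬moist=1−0.63=0.37; AND[a·b] → w = 0.3330
R4: moist=0.63, bright=0.83; AND[a·b] → w = 0.5229
Rules with consequent 'high': {R2, R4} → strengths 0.0060, 0.5229
Aggregate via t-conorm [a + b − a·b]: 0.5258

0.526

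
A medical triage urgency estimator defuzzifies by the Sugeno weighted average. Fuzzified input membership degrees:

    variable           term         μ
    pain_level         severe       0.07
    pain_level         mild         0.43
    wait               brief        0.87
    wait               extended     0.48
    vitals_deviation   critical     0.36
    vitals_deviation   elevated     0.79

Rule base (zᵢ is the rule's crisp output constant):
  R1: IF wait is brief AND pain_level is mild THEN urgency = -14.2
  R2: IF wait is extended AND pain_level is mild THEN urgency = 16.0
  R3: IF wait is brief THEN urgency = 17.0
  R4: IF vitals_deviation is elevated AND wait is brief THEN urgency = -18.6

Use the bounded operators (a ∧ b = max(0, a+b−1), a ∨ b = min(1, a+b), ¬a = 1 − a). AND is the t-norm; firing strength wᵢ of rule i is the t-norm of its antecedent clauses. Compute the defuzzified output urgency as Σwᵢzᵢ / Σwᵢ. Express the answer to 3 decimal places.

R1 (z=-14.2): brief=0.87, mild=0.43; AND[max(0, a+b−1)] → w = 0.30
R2 (z=16.0): extended=0.48, mild=0.43; AND[max(0, a+b−1)] → w = 0.00
R3 (z=17.0): brief=0.87 → w = 0.87
R4 (z=-18.6): elevated=0.79, brief=0.87; AND[max(0, a+b−1)] → w = 0.66
Weighted average = (0.30·-14.2 + 0.00·16.0 + 0.87·17.0 + 0.66·-18.6) / (0.30 + 0.00 + 0.87 + 0.66)
  = -1.7460 / 1.8300 = -0.954

-0.954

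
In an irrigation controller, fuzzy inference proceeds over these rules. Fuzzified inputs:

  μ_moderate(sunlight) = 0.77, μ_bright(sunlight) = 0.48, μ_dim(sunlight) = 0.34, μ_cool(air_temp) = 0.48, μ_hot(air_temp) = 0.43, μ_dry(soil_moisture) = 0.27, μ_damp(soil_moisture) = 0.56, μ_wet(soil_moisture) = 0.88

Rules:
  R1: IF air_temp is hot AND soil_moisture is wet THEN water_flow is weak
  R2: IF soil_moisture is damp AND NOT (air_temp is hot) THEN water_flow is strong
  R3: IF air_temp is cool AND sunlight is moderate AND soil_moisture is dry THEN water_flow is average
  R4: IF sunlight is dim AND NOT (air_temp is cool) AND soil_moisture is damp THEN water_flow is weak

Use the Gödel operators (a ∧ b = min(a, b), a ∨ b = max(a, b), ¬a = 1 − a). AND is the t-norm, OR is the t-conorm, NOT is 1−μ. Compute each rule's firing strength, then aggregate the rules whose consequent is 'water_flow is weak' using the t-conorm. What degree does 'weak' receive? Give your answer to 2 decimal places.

0.43

R1: hot=0.43, wet=0.88; AND[min(a, b)] → w = 0.43
R2: damp=0.56, ¬hot=1−0.43=0.57; AND[min(a, b)] → w = 0.56
R3: cool=0.48, moderate=0.77, dry=0.27; AND[min(a, b)] → w = 0.27
R4: dim=0.34, ¬cool=1−0.48=0.52, damp=0.56; AND[min(a, b)] → w = 0.34
Rules with consequent 'weak': {R1, R4} → strengths 0.43, 0.34
Aggregate via t-conorm [max(a, b)]: 0.43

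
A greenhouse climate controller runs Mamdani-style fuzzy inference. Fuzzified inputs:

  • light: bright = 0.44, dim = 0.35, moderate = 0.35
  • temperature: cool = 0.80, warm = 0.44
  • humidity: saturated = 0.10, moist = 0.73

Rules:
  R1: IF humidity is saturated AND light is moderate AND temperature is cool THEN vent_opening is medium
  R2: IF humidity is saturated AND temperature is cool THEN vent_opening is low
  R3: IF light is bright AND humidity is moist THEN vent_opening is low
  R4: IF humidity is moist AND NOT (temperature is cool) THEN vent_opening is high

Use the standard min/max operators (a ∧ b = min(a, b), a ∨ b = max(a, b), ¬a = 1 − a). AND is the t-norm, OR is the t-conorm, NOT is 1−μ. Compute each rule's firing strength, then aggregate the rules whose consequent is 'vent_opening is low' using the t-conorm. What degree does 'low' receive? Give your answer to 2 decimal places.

0.44

R1: saturated=0.10, moderate=0.35, cool=0.80; AND[min(a, b)] → w = 0.10
R2: saturated=0.10, cool=0.80; AND[min(a, b)] → w = 0.10
R3: bright=0.44, moist=0.73; AND[min(a, b)] → w = 0.44
R4: moist=0.73, ¬cool=1−0.80=0.20; AND[min(a, b)] → w = 0.20
Rules with consequent 'low': {R2, R3} → strengths 0.10, 0.44
Aggregate via t-conorm [max(a, b)]: 0.44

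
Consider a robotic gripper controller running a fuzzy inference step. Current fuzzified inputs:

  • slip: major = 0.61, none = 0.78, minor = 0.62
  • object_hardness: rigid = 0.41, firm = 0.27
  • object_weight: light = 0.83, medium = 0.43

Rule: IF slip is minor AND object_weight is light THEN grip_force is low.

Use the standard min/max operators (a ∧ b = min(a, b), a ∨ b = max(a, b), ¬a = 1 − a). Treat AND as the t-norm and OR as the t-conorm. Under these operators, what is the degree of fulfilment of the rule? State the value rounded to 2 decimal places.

firing strength: minor=0.62, light=0.83; AND[min(a, b)] → w = 0.62

0.62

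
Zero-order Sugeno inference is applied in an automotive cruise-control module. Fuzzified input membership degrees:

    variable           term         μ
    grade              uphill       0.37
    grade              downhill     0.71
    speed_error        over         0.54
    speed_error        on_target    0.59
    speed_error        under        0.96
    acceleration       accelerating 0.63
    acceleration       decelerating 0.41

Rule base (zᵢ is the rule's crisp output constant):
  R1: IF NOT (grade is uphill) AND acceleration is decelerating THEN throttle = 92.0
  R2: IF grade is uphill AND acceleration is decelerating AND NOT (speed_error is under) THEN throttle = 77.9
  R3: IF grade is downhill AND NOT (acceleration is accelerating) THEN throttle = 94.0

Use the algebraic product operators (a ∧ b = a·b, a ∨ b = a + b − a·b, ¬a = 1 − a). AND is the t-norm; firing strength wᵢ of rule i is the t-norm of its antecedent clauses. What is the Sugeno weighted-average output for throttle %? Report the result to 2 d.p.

92.83

R1 (z=92.0): ¬uphill=1−0.37=0.63, decelerating=0.41; AND[a·b] → w = 0.2583
R2 (z=77.9): uphill=0.37, decelerating=0.41, ¬under=1−0.96=0.04; AND[a·b] → w = 0.0061
R3 (z=94.0): downhill=0.71, ¬accelerating=1−0.63=0.37; AND[a·b] → w = 0.2627
Weighted average = (0.2583·92.0 + 0.0061·77.9 + 0.2627·94.0) / (0.2583 + 0.0061 + 0.2627)
  = 48.9301 / 0.5271 = 92.83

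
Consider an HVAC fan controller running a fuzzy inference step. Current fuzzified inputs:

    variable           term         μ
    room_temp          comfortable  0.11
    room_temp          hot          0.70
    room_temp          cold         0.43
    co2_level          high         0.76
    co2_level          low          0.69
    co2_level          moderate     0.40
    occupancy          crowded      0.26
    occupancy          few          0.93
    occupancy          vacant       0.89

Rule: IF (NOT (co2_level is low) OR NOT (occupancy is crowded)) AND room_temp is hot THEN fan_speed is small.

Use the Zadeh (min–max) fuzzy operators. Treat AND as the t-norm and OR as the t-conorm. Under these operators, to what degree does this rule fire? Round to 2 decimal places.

firing strength: (¬low=1−0.69=0.31 OR ¬crowded=1−0.26=0.74) = 0.74; AND[min(a, b)] with hot=0.70 → w = 0.70

0.70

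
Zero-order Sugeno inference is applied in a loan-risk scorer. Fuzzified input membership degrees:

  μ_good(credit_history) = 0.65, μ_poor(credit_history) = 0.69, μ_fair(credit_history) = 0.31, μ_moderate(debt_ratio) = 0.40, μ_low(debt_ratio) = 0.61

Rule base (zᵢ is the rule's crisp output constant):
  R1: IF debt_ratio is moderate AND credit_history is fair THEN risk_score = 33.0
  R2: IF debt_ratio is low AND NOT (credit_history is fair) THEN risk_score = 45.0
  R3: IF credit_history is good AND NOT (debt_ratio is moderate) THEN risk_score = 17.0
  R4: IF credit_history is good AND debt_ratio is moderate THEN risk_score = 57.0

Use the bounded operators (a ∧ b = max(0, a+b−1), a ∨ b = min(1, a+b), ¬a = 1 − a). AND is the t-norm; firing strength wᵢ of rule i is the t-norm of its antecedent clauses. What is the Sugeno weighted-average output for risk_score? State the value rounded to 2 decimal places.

R1 (z=33.0): moderate=0.40, fair=0.31; AND[max(0, a+b−1)] → w = 0.00
R2 (z=45.0): low=0.61, ¬fair=1−0.31=0.69; AND[max(0, a+b−1)] → w = 0.30
R3 (z=17.0): good=0.65, ¬moderate=1−0.40=0.60; AND[max(0, a+b−1)] → w = 0.25
R4 (z=57.0): good=0.65, moderate=0.40; AND[max(0, a+b−1)] → w = 0.05
Weighted average = (0.00·33.0 + 0.30·45.0 + 0.25·17.0 + 0.05·57.0) / (0.00 + 0.30 + 0.25 + 0.05)
  = 20.6000 / 0.6000 = 34.33

34.33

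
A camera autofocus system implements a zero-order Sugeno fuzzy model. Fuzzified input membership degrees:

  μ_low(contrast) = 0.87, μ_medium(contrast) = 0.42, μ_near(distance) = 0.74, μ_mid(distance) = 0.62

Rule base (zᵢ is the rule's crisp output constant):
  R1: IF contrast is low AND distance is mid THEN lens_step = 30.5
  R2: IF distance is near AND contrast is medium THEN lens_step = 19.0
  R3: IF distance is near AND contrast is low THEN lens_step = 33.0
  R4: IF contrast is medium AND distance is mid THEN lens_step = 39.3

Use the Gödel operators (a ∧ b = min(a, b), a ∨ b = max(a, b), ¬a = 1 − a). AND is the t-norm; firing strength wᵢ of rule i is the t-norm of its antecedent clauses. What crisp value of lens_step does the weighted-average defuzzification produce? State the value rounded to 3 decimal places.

30.825

R1 (z=30.5): low=0.87, mid=0.62; AND[min(a, b)] → w = 0.62
R2 (z=19.0): near=0.74, medium=0.42; AND[min(a, b)] → w = 0.42
R3 (z=33.0): near=0.74, low=0.87; AND[min(a, b)] → w = 0.74
R4 (z=39.3): medium=0.42, mid=0.62; AND[min(a, b)] → w = 0.42
Weighted average = (0.62·30.5 + 0.42·19.0 + 0.74·33.0 + 0.42·39.3) / (0.62 + 0.42 + 0.74 + 0.42)
  = 67.8160 / 2.2000 = 30.825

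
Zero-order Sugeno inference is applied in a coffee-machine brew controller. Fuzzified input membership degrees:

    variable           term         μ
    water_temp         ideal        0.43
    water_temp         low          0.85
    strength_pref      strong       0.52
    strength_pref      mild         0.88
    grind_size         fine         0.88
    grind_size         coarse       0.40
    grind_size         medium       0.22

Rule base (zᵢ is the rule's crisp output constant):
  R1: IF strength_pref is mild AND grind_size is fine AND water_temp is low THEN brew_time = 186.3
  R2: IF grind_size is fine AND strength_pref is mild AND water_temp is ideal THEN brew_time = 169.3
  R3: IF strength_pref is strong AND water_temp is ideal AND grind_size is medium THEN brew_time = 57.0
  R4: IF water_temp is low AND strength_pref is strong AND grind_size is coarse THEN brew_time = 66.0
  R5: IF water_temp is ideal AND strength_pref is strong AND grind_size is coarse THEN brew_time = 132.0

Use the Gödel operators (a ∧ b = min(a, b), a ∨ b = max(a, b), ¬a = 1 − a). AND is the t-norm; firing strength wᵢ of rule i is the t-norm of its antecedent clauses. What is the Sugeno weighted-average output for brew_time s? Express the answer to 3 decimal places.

R1 (z=186.3): mild=0.88, fine=0.88, low=0.85; AND[min(a, b)] → w = 0.85
R2 (z=169.3): fine=0.88, mild=0.88, ideal=0.43; AND[min(a, b)] → w = 0.43
R3 (z=57.0): strong=0.52, ideal=0.43, medium=0.22; AND[min(a, b)] → w = 0.22
R4 (z=66.0): low=0.85, strong=0.52, coarse=0.40; AND[min(a, b)] → w = 0.40
R5 (z=132.0): ideal=0.43, strong=0.52, coarse=0.40; AND[min(a, b)] → w = 0.40
Weighted average = (0.85·186.3 + 0.43·169.3 + 0.22·57.0 + 0.40·66.0 + 0.40·132.0) / (0.85 + 0.43 + 0.22 + 0.40 + 0.40)
  = 322.8940 / 2.3000 = 140.389

140.389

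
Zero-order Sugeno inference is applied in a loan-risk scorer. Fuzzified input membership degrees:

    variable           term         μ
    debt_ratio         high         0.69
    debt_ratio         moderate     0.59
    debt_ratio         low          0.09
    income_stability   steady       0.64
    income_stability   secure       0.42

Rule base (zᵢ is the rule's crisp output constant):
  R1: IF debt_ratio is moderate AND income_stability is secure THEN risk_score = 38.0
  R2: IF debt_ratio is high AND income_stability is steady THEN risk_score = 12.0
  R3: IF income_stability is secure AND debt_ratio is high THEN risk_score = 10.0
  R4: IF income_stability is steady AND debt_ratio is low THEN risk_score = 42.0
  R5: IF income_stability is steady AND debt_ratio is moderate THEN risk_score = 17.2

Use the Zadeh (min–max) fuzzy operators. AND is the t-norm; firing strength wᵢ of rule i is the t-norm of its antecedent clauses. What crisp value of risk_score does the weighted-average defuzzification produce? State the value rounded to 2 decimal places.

19.34

R1 (z=38.0): moderate=0.59, secure=0.42; AND[min(a, b)] → w = 0.42
R2 (z=12.0): high=0.69, steady=0.64; AND[min(a, b)] → w = 0.64
R3 (z=10.0): secure=0.42, high=0.69; AND[min(a, b)] → w = 0.42
R4 (z=42.0): steady=0.64, low=0.09; AND[min(a, b)] → w = 0.09
R5 (z=17.2): steady=0.64, moderate=0.59; AND[min(a, b)] → w = 0.59
Weighted average = (0.42·38.0 + 0.64·12.0 + 0.42·10.0 + 0.09·42.0 + 0.59·17.2) / (0.42 + 0.64 + 0.42 + 0.09 + 0.59)
  = 41.7680 / 2.1600 = 19.34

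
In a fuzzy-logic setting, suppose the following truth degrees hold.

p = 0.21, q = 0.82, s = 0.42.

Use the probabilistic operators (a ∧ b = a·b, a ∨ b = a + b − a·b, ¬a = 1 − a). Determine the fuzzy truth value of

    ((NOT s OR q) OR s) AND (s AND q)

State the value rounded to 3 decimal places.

0.329

NOT s = 1 − 0.4200 = 0.5800
NOT s OR q = a + b − a·b on (0.5800, 0.8200) = 0.9244
(NOT s OR q) OR s = a + b − a·b on (0.9244, 0.4200) = 0.9562
s AND q = a·b on (0.4200, 0.8200) = 0.3444
((NOT s OR q) OR s) AND (s AND q) = a·b on (0.9562, 0.3444) = 0.3293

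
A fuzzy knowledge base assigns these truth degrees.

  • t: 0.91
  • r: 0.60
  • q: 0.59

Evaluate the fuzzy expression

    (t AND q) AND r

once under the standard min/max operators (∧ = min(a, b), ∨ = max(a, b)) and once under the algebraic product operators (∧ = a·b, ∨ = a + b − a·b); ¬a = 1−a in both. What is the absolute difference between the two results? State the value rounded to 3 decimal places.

0.268

Under standard min/max:
  t AND q = min(a, b) on (0.91, 0.59) = 0.59
  (t AND q) AND r = min(a, b) on (0.59, 0.60) = 0.59
  → value = 0.5900
Under algebraic product:
  t AND q = a·b on (0.9100, 0.5900) = 0.5369
  (t AND q) AND r = a·b on (0.5369, 0.6000) = 0.3221
  → value = 0.3221
|0.5900 − 0.3221| = 0.268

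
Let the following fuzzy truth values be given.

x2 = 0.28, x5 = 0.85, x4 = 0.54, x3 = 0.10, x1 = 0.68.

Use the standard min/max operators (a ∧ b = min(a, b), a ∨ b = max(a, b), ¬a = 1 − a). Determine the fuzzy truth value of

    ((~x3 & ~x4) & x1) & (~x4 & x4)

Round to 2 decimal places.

~x3 = 1 − 0.10 = 0.90
~x4 = 1 − 0.54 = 0.46
~x3 & ~x4 = min(a, b) on (0.90, 0.46) = 0.46
(~x3 & ~x4) & x1 = min(a, b) on (0.46, 0.68) = 0.46
~x4 = 1 − 0.54 = 0.46
~x4 & x4 = min(a, b) on (0.46, 0.54) = 0.46
((~x3 & ~x4) & x1) & (~x4 & x4) = min(a, b) on (0.46, 0.46) = 0.46

0.46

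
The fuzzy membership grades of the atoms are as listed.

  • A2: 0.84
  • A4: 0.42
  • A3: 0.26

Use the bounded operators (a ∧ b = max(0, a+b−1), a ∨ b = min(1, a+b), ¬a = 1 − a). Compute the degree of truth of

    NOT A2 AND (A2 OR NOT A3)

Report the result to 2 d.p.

0.16

NOT A2 = 1 − 0.84 = 0.16
NOT A3 = 1 − 0.26 = 0.74
A2 OR NOT A3 = min(1, a+b) on (0.84, 0.74) = 1.00
NOT A2 AND (A2 OR NOT A3) = max(0, a+b−1) on (0.16, 1.00) = 0.16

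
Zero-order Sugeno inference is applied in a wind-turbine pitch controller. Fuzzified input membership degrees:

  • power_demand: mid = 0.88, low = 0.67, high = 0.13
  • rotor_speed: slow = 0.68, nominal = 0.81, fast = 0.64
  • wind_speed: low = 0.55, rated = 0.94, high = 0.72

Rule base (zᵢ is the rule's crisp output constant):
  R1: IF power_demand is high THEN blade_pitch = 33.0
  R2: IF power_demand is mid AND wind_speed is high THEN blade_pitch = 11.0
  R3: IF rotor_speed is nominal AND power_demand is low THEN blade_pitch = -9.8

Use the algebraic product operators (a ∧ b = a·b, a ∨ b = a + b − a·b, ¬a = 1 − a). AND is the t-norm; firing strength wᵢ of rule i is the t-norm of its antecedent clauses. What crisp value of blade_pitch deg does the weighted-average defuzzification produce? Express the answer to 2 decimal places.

R1 (z=33.0): high=0.13 → w = 0.1300
R2 (z=11.0): mid=0.88, high=0.72; AND[a·b] → w = 0.6336
R3 (z=-9.8): nominal=0.81, low=0.67; AND[a·b] → w = 0.5427
Weighted average = (0.1300·33.0 + 0.6336·11.0 + 0.5427·-9.8) / (0.1300 + 0.6336 + 0.5427)
  = 5.9411 / 1.3063 = 4.55

4.55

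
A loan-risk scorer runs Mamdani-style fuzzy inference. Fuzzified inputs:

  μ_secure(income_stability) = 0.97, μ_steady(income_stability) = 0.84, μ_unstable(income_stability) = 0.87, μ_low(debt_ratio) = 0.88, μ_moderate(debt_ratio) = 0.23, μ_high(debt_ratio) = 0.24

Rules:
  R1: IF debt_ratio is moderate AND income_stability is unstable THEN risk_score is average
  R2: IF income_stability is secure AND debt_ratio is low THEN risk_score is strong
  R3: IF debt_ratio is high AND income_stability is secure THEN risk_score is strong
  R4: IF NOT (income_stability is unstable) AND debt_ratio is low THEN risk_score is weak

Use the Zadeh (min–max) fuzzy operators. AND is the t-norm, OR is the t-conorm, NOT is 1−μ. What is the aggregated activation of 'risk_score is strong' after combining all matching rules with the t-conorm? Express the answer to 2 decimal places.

R1: moderate=0.23, unstable=0.87; AND[min(a, b)] → w = 0.23
R2: secure=0.97, low=0.88; AND[min(a, b)] → w = 0.88
R3: high=0.24, secure=0.97; AND[min(a, b)] → w = 0.24
R4: ¬unstable=1−0.87=0.13, low=0.88; AND[min(a, b)] → w = 0.13
Rules with consequent 'strong': {R2, R3} → strengths 0.88, 0.24
Aggregate via t-conorm [max(a, b)]: 0.88

0.88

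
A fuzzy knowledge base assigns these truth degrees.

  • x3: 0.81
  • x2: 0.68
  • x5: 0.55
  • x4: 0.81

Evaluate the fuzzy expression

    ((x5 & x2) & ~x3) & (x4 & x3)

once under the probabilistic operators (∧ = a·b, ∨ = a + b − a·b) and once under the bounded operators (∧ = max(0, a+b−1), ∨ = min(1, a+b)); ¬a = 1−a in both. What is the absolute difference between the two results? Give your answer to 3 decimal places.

Under probabilistic:
  x5 & x2 = a·b on (0.5500, 0.6800) = 0.3740
  ~x3 = 1 − 0.8100 = 0.1900
  (x5 & x2) & ~x3 = a·b on (0.3740, 0.1900) = 0.0711
  x4 & x3 = a·b on (0.8100, 0.8100) = 0.6561
  ((x5 & x2) & ~x3) & (x4 & x3) = a·b on (0.0711, 0.6561) = 0.0466
  → value = 0.0466
Under bounded:
  x5 & x2 = max(0, a+b−1) on (0.55, 0.68) = 0.23
  ~x3 = 1 − 0.81 = 0.19
  (x5 & x2) & ~x3 = max(0, a+b−1) on (0.23, 0.19) = 0.00
  x4 & x3 = max(0, a+b−1) on (0.81, 0.81) = 0.62
  ((x5 & x2) & ~x3) & (x4 & x3) = max(0, a+b−1) on (0.00, 0.62) = 0.00
  → value = 0.0000
|0.0466 − 0.0000| = 0.047

0.047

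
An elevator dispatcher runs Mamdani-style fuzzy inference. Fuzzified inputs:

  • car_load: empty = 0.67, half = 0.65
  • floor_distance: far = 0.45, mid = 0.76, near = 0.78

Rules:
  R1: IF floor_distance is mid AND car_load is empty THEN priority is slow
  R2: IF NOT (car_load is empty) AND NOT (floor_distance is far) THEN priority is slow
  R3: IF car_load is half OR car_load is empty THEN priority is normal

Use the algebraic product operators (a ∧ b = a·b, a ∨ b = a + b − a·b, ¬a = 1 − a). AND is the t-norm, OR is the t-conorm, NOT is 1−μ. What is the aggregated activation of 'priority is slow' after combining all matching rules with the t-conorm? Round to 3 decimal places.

0.598

R1: mid=0.76, empty=0.67; AND[a·b] → w = 0.5092
R2: ¬empty=1−0.67=0.33, ¬far=1−0.45=0.55; AND[a·b] → w = 0.1815
R3: half=0.65, empty=0.67; OR[a + b − a·b] → w = 0.8845
Rules with consequent 'slow': {R1, R2} → strengths 0.5092, 0.1815
Aggregate via t-conorm [a + b − a·b]: 0.5983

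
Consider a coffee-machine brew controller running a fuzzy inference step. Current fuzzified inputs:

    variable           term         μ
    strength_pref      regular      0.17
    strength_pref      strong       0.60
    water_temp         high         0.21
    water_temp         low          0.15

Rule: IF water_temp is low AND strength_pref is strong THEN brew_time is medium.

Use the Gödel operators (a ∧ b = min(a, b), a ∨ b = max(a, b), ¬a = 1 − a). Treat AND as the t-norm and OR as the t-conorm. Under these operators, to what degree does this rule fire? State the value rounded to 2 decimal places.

0.15

firing strength: low=0.15, strong=0.60; AND[min(a, b)] → w = 0.15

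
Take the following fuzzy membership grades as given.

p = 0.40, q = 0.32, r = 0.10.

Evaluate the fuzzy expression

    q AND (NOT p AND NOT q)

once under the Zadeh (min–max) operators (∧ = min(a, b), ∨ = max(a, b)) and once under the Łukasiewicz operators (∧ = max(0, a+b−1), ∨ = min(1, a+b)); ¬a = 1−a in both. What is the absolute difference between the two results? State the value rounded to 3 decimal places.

Under Zadeh (min–max):
  NOT p = 1 − 0.40 = 0.60
  NOT q = 1 − 0.32 = 0.68
  NOT p AND NOT q = min(a, b) on (0.60, 0.68) = 0.60
  q AND (NOT p AND NOT q) = min(a, b) on (0.32, 0.60) = 0.32
  → value = 0.3200
Under Łukasiewicz:
  NOT p = 1 − 0.40 = 0.60
  NOT q = 1 − 0.32 = 0.68
  NOT p AND NOT q = max(0, a+b−1) on (0.60, 0.68) = 0.28
  q AND (NOT p AND NOT q) = max(0, a+b−1) on (0.32, 0.28) = 0.00
  → value = 0.0000
|0.3200 − 0.0000| = 0.320

0.320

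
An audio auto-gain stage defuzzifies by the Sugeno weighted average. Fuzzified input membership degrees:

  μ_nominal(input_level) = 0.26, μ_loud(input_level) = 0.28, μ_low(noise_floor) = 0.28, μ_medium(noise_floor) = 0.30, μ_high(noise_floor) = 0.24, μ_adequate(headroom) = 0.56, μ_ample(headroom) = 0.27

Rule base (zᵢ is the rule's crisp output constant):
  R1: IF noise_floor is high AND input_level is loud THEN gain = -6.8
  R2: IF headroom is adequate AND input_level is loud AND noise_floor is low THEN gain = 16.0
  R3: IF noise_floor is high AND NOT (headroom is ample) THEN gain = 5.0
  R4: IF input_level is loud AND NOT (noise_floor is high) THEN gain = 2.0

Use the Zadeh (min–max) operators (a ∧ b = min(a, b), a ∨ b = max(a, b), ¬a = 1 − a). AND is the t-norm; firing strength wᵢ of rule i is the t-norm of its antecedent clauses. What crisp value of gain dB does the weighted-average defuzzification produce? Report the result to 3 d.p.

4.431

R1 (z=-6.8): high=0.24, loud=0.28; AND[min(a, b)] → w = 0.24
R2 (z=16.0): adequate=0.56, loud=0.28, low=0.28; AND[min(a, b)] → w = 0.28
R3 (z=5.0): high=0.24, ¬ample=1−0.27=0.73; AND[min(a, b)] → w = 0.24
R4 (z=2.0): loud=0.28, ¬high=1−0.24=0.76; AND[min(a, b)] → w = 0.28
Weighted average = (0.24·-6.8 + 0.28·16.0 + 0.24·5.0 + 0.28·2.0) / (0.24 + 0.28 + 0.24 + 0.28)
  = 4.6080 / 1.0400 = 4.431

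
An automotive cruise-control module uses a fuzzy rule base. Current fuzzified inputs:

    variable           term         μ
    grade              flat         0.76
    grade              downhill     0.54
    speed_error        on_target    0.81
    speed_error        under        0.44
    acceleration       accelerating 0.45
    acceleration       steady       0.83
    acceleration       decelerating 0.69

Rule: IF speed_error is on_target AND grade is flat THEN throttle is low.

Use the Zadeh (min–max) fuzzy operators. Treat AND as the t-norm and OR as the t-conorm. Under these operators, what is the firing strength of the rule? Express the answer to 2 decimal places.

0.76

firing strength: on_target=0.81, flat=0.76; AND[min(a, b)] → w = 0.76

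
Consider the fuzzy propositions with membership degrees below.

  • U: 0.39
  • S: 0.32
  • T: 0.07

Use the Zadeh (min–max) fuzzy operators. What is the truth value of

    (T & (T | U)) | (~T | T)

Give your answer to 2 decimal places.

0.93

T | U = max(a, b) on (0.07, 0.39) = 0.39
T & (T | U) = min(a, b) on (0.07, 0.39) = 0.07
~T = 1 − 0.07 = 0.93
~T | T = max(a, b) on (0.93, 0.07) = 0.93
(T & (T | U)) | (~T | T) = max(a, b) on (0.07, 0.93) = 0.93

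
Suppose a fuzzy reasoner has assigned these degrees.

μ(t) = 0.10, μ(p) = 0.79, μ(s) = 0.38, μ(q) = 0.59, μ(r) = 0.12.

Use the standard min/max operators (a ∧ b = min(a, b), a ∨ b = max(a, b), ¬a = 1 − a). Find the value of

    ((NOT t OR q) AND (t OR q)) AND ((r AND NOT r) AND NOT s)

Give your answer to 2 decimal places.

NOT t = 1 − 0.10 = 0.90
NOT t OR q = max(a, b) on (0.90, 0.59) = 0.90
t OR q = max(a, b) on (0.10, 0.59) = 0.59
(NOT t OR q) AND (t OR q) = min(a, b) on (0.90, 0.59) = 0.59
NOT r = 1 − 0.12 = 0.88
r AND NOT r = min(a, b) on (0.12, 0.88) = 0.12
NOT s = 1 − 0.38 = 0.62
(r AND NOT r) AND NOT s = min(a, b) on (0.12, 0.62) = 0.12
((NOT t OR q) AND (t OR q)) AND ((r AND NOT r) AND NOT s) = min(a, b) on (0.59, 0.12) = 0.12

0.12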